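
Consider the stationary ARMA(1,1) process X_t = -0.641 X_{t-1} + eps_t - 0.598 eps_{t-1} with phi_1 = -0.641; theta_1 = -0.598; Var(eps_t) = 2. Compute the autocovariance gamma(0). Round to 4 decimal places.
\gamma(0) = 7.2116

Multiply the model equation by X_{t-k} and take expectations. With theta_0 = psi_0 = 1 and psi_j the MA(infinity) weights, this gives
  gamma(k) - sum_i phi_i gamma(k-i) = c_k,
  c_k = sigma^2 * sum_{j=k..q} theta_j psi_{j-k}   (c_k = 0 for k > q),
using gamma(-m) = gamma(m).
psi-weights needed (psi_j = theta_j + sum_i phi_i psi_{j-i}):
  psi_1 = theta_1 + phi_1 = -0.598 + (-0.641) = -1.239
Right-hand sides:
  c_0 = sigma^2 (1 + theta_1 psi_1) = 2 * (1 + (-0.598)(-1.239)) = 2 * 1.740922 = 3.481844
  c_1 = sigma^2 theta_1 = 2 * (-0.598) = -1.196
  c_2 = 0
Equations for k = 0 and k = 1 (AR order 1):
  gamma(0) = phi_1 gamma(1) + c_0
  gamma(1) = phi_1 gamma(0) + c_1
Substituting the second into the first: gamma(0) (1 - phi_1^2) = c_0 + phi_1 c_1, so
  gamma(0) = (c_0 + phi_1 c_1) / (1 - phi_1^2) = (3.481844 + (-0.641)(-1.196)) / (1 - (-0.641)^2) = 4.24848 / 0.589119 = 7.211582.
Therefore gamma(0) = 7.2116 (to 4 decimal places).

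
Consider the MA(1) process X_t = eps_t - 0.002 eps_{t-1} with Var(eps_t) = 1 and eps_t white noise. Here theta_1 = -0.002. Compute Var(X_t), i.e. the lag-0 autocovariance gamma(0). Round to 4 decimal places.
\gamma(0) = 1.0000

For an MA(q) process X_t = eps_t + sum_i theta_i eps_{t-i} with
Var(eps_t) = sigma^2, the variance is
  gamma(0) = sigma^2 * (1 + sum_i theta_i^2).
  sum_i theta_i^2 = (-0.002)^2 = 0.000004.
  gamma(0) = 1 * (1 + 0.000004) = 1 * 1.000004 = 1.000004, which rounds to 1.0000.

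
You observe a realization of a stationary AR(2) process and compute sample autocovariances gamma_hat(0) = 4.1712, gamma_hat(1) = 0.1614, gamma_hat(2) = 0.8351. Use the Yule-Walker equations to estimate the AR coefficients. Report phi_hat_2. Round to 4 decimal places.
\hat\phi_{2} = 0.1990

The Yule-Walker equations for an AR(p) process read, in matrix form,
  Gamma_p phi = r_p,   with   (Gamma_p)_{ij} = gamma(|i - j|),
                       (r_p)_i = gamma(i),   i,j = 1..p.
Substitute the sample gammas (Toeplitz matrix and right-hand side of size 2):
  Gamma_p = [[4.1712, 0.1614], [0.1614, 4.1712]]
  r_p     = [0.1614, 0.8351]
Written out:
  4.1712 phi_1 + 0.1614 phi_2 = 0.1614
  0.1614 phi_1 + 4.1712 phi_2 = 0.8351
Solve by Cramer's rule:
  det = gamma(0)^2 - gamma(1)^2 = (4.1712)^2 - (0.1614)^2 = 17.39890944 - 0.02604996 = 17.37285948
  phi_hat_1 = [gamma(1) gamma(0) - gamma(1) gamma(2)] / det = [(0.1614)(4.1712) - (0.1614)(0.8351)] / 17.37285948 = 0.53844654 / 17.37285948 = 0.031
  phi_hat_2 = [gamma(0) gamma(2) - gamma(1)^2] / det = [(4.1712)(0.8351) - (0.1614)^2] / 17.37285948 = 3.45731916 / 17.37285948 = 0.199
So phi_hat = [0.0310, 0.1990].
Therefore phi_hat_2 = 0.1990.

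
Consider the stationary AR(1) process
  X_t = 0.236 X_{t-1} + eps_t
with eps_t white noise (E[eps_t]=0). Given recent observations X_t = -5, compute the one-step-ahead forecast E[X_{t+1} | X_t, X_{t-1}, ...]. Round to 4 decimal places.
E[X_{t+1} \mid \mathcal F_t] = -1.1800

For an AR(p) model X_t = c + sum_i phi_i X_{t-i} + eps_t, the
one-step-ahead conditional mean is
  E[X_{t+1} | X_t, ...] = c + sum_i phi_i X_{t+1-i}.
Substitute known values:
  E[X_{t+1} | ...] = (0.236) * (-5)
                   = -1.1800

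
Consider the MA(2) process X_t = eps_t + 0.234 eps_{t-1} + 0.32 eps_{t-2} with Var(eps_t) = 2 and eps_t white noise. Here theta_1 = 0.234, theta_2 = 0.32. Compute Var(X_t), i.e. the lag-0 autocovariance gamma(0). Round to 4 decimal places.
\gamma(0) = 2.3143

For an MA(q) process X_t = eps_t + sum_i theta_i eps_{t-i} with
Var(eps_t) = sigma^2, the variance is
  gamma(0) = sigma^2 * (1 + sum_i theta_i^2).
  sum_i theta_i^2 = (0.234)^2 + (0.32)^2 = 0.054756 + 0.1024 = 0.157156.
  gamma(0) = 2 * (1 + 0.157156) = 2 * 1.157156 = 2.314312, which rounds to 2.3143.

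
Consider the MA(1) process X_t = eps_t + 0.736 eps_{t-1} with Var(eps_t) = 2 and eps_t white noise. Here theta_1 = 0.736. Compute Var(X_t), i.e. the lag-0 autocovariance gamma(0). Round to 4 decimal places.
\gamma(0) = 3.0834

For an MA(q) process X_t = eps_t + sum_i theta_i eps_{t-i} with
Var(eps_t) = sigma^2, the variance is
  gamma(0) = sigma^2 * (1 + sum_i theta_i^2).
  sum_i theta_i^2 = (0.736)^2 = 0.541696.
  gamma(0) = 2 * (1 + 0.541696) = 2 * 1.541696 = 3.083392, which rounds to 3.0834.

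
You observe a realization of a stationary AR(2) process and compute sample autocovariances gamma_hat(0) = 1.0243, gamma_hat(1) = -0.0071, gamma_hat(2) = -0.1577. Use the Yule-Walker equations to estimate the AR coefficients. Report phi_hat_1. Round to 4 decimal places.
\hat\phi_{1} = -0.0080

The Yule-Walker equations for an AR(p) process read, in matrix form,
  Gamma_p phi = r_p,   with   (Gamma_p)_{ij} = gamma(|i - j|),
                       (r_p)_i = gamma(i),   i,j = 1..p.
Substitute the sample gammas (Toeplitz matrix and right-hand side of size 2):
  Gamma_p = [[1.0243, -0.0071], [-0.0071, 1.0243]]
  r_p     = [-0.0071, -0.1577]
Written out:
  1.0243 phi_1 - 0.0071 phi_2 = -0.0071
  -0.0071 phi_1 + 1.0243 phi_2 = -0.1577
Solve by Cramer's rule:
  det = gamma(0)^2 - gamma(1)^2 = (1.0243)^2 - (-0.0071)^2 = 1.04919049 - 0.00005041 = 1.04914008
  phi_hat_1 = [gamma(1) gamma(0) - gamma(1) gamma(2)] / det = [(-0.0071)(1.0243) - (-0.0071)(-0.1577)] / 1.04914008 = -0.0083922 / 1.04914008 = -0.008
  phi_hat_2 = [gamma(0) gamma(2) - gamma(1)^2] / det = [(1.0243)(-0.1577) - (-0.0071)^2] / 1.04914008 = -0.16158252 / 1.04914008 = -0.154
So phi_hat = [-0.0080, -0.1540].
Therefore phi_hat_1 = -0.0080.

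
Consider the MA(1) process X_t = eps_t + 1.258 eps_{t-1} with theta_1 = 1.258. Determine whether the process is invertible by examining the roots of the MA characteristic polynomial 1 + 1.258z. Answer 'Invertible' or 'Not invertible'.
\text{Not invertible}

The MA(q) characteristic polynomial is P(z) = 1 + 1.258z.
Invertibility requires all roots to lie outside the unit circle, i.e. |z| > 1 for every root.
This is linear in z: 1 + (1.258) z = 0  =>  z = -1/(1.258) = -0.794913,  |z| = 0.794913.
Moduli of all roots: 0.7949.
All moduli strictly greater than 1? No.
Verdict: Not invertible.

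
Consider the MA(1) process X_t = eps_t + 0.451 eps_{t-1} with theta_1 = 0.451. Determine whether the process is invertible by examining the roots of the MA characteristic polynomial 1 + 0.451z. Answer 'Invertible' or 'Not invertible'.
\text{Invertible}

The MA(q) characteristic polynomial is P(z) = 1 + 0.451z.
Invertibility requires all roots to lie outside the unit circle, i.e. |z| > 1 for every root.
This is linear in z: 1 + (0.451) z = 0  =>  z = -1/(0.451) = -2.217295,  |z| = 2.217295.
Moduli of all roots: 2.2173.
All moduli strictly greater than 1? Yes.
Verdict: Invertible.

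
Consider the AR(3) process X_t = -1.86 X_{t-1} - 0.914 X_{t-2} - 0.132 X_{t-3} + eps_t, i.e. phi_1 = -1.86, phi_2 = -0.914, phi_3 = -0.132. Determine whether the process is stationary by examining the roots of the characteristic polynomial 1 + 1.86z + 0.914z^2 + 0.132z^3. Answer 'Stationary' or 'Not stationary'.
\text{Not stationary}

The AR(p) characteristic polynomial is P(z) = 1 + 1.86z + 0.914z^2 + 0.132z^3.
Stationarity requires all roots to lie outside the unit circle, i.e. |z| > 1 for every root.
Degree 3: look for a simple real root z0 first, then factor out (1 - z/z0) and solve the remaining quadratic.
Testing z0 = -2.5: P(-2.5) = 1 + (1.86)(-2.5) + (0.914)(-2.5)^2 + (0.132)(-2.5)^3
  = 1 + (-4.65) + (5.7125) + (-2.0625) = 0.  So z_0 = -2.5 is a root, |z_0| = 2.5.
Divide out the factor (1 + 0.4 z) = (1 - z/z0) (since 1/z0 = -0.4):
  P(z) = (1 + 0.4 z)(1 + (1.46) z + (0.33) z^2)
  [check: z-coef 1.46 - (-0.4) = 1.86; z^2-coef 0.33 - (-0.4)(1.46) = 0.914; z^3-coef -(-0.4)(0.33) = 0.132.]
Remaining roots from the quadratic factor 1 + (1.46) z + (0.33) z^2:
  Set 1 + (1.46) z + (0.33) z^2 = 0, i.e. a z^2 + b z + c = 0 with a = 0.33, b = 1.46, c = 1.
  Discriminant D = b^2 - 4ac = (1.46)^2 - 4*(0.33)*1 = 2.1316 - (1.32) = 0.8116.
  D >= 0, so the roots are real: z = (-b +/- sqrt(D)) / (2a) = (-1.46 +/- 0.900888) / (0.66).
    z_1 = (-1.46 + 0.900888) / (0.66) = -0.8471,   |z_1| = 0.8471.
    z_2 = (-1.46 - 0.900888) / (0.66) = -3.5771,   |z_2| = 3.5771.
Moduli of all roots: 2.5000, 0.8471, 3.5771.
All moduli strictly greater than 1? No.
Verdict: Not stationary.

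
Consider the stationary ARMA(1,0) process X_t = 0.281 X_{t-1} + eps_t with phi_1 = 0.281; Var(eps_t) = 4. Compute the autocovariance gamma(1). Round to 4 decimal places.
\gamma(1) = 1.2204

Multiply the model equation by X_{t-k} and take expectations. With theta_0 = psi_0 = 1 and psi_j the MA(infinity) weights, this gives
  gamma(k) - sum_i phi_i gamma(k-i) = c_k,
  c_k = sigma^2 * sum_{j=k..q} theta_j psi_{j-k}   (c_k = 0 for k > q),
using gamma(-m) = gamma(m).
Pure AR (q = 0): c_0 = sigma^2 = 4, c_k = 0 for k >= 1.
Equations for k = 0 and k = 1 (AR order 1):
  gamma(0) = phi_1 gamma(1) + c_0
  gamma(1) = phi_1 gamma(0) + c_1
Substituting the second into the first: gamma(0) (1 - phi_1^2) = c_0 + phi_1 c_1, so
  gamma(0) = c_0 / (1 - phi_1^2) = 4 / (1 - (0.281)^2) = 4 / 0.921039 = 4.342921.
  gamma(1) = phi_1 gamma(0) = (0.281)(4.342921) = 1.220361.
Therefore gamma(1) = 1.2204 (to 4 decimal places).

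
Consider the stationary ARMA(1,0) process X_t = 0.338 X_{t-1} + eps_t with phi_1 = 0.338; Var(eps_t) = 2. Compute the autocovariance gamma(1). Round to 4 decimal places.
\gamma(1) = 0.7632

Multiply the model equation by X_{t-k} and take expectations. With theta_0 = psi_0 = 1 and psi_j the MA(infinity) weights, this gives
  gamma(k) - sum_i phi_i gamma(k-i) = c_k,
  c_k = sigma^2 * sum_{j=k..q} theta_j psi_{j-k}   (c_k = 0 for k > q),
using gamma(-m) = gamma(m).
Pure AR (q = 0): c_0 = sigma^2 = 2, c_k = 0 for k >= 1.
Equations for k = 0 and k = 1 (AR order 1):
  gamma(0) = phi_1 gamma(1) + c_0
  gamma(1) = phi_1 gamma(0) + c_1
Substituting the second into the first: gamma(0) (1 - phi_1^2) = c_0 + phi_1 c_1, so
  gamma(0) = c_0 / (1 - phi_1^2) = 2 / (1 - (0.338)^2) = 2 / 0.885756 = 2.257958.
  gamma(1) = phi_1 gamma(0) = (0.338)(2.257958) = 0.76319.
Therefore gamma(1) = 0.7632 (to 4 decimal places).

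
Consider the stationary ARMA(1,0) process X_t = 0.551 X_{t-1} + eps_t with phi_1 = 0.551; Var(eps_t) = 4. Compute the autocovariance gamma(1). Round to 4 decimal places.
\gamma(1) = 3.1649

Multiply the model equation by X_{t-k} and take expectations. With theta_0 = psi_0 = 1 and psi_j the MA(infinity) weights, this gives
  gamma(k) - sum_i phi_i gamma(k-i) = c_k,
  c_k = sigma^2 * sum_{j=k..q} theta_j psi_{j-k}   (c_k = 0 for k > q),
using gamma(-m) = gamma(m).
Pure AR (q = 0): c_0 = sigma^2 = 4, c_k = 0 for k >= 1.
Equations for k = 0 and k = 1 (AR order 1):
  gamma(0) = phi_1 gamma(1) + c_0
  gamma(1) = phi_1 gamma(0) + c_1
Substituting the second into the first: gamma(0) (1 - phi_1^2) = c_0 + phi_1 c_1, so
  gamma(0) = c_0 / (1 - phi_1^2) = 4 / (1 - (0.551)^2) = 4 / 0.696399 = 5.743834.
  gamma(1) = phi_1 gamma(0) = (0.551)(5.743834) = 3.164852.
Therefore gamma(1) = 3.1649 (to 4 decimal places).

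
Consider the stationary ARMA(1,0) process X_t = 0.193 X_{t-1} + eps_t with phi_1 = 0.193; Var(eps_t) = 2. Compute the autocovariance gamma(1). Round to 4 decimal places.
\gamma(1) = 0.4009

Multiply the model equation by X_{t-k} and take expectations. With theta_0 = psi_0 = 1 and psi_j the MA(infinity) weights, this gives
  gamma(k) - sum_i phi_i gamma(k-i) = c_k,
  c_k = sigma^2 * sum_{j=k..q} theta_j psi_{j-k}   (c_k = 0 for k > q),
using gamma(-m) = gamma(m).
Pure AR (q = 0): c_0 = sigma^2 = 2, c_k = 0 for k >= 1.
Equations for k = 0 and k = 1 (AR order 1):
  gamma(0) = phi_1 gamma(1) + c_0
  gamma(1) = phi_1 gamma(0) + c_1
Substituting the second into the first: gamma(0) (1 - phi_1^2) = c_0 + phi_1 c_1, so
  gamma(0) = c_0 / (1 - phi_1^2) = 2 / (1 - (0.193)^2) = 2 / 0.962751 = 2.07738.
  gamma(1) = phi_1 gamma(0) = (0.193)(2.07738) = 0.400934.
Therefore gamma(1) = 0.4009 (to 4 decimal places).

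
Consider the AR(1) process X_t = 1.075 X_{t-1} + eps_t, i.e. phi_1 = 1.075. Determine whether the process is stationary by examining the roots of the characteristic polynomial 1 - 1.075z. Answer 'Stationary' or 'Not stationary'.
\text{Not stationary}

The AR(p) characteristic polynomial is P(z) = 1 - 1.075z.
Stationarity requires all roots to lie outside the unit circle, i.e. |z| > 1 for every root.
This is linear in z: 1 + (-1.075) z = 0  =>  z = -1/(-1.075) = 0.930233,  |z| = 0.930233.
Moduli of all roots: 0.9302.
All moduli strictly greater than 1? No.
Verdict: Not stationary.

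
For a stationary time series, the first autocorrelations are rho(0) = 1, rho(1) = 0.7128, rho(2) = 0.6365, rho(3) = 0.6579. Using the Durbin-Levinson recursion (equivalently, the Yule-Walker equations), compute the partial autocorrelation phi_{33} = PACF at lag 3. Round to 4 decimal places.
\phi_{33} = 0.2979

The PACF at lag k is phi_{kk}, the last component of the solution
to the Yule-Walker system G_k phi = r_k where
  (G_k)_{ij} = rho(|i - j|), (r_k)_i = rho(i), i,j = 1..k.
Equivalently, Durbin-Levinson gives phi_{kk} iteratively:
  phi_{11} = rho(1)
  phi_{kk} = [rho(k) - sum_{j=1..k-1} phi_{k-1,j} rho(k-j)]
            / [1 - sum_{j=1..k-1} phi_{k-1,j} rho(j)],
  phi_{k,j} = phi_{k-1,j} - phi_{kk} phi_{k-1,k-j},  j = 1..k-1.
Step k = 1:
  phi_11 = rho(1) = 0.7128.
Step k = 2:
  phi_22 = [rho(2) - phi_11 rho(1)] / [1 - phi_11 rho(1)] = [0.6365 - (0.7128)(0.7128)] / [1 - (0.7128)(0.7128)]
         = 0.12841616 / 0.49191616 = 0.261053.
  Update: phi_21 = phi_11 - phi_22 phi_11 = 0.7128 - (0.261053)(0.7128) = 0.526721.
Step k = 3:
  phi_33 = [rho(3) - phi_21 rho(2) - phi_22 rho(1)] / [1 - phi_21 rho(1) - phi_22 rho(2)]
    numerator   = 0.6579 - (0.526721)(0.6365) - (0.261053)(0.7128) = 0.13656325
    denominator = 1 - (0.526721)(0.7128) - (0.261053)(0.6365) = 0.45839274
  phi_33 = 0.13656325 / 0.45839274 = 0.2979.
Therefore phi_{33} = 0.2979.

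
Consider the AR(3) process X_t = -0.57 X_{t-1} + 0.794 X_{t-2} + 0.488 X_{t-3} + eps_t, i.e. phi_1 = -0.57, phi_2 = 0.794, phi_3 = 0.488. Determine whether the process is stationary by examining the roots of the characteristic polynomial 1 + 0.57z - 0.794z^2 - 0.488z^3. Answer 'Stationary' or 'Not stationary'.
\text{Stationary}

The AR(p) characteristic polynomial is P(z) = 1 + 0.57z - 0.794z^2 - 0.488z^3.
Stationarity requires all roots to lie outside the unit circle, i.e. |z| > 1 for every root.
Degree 3: look for a simple real root z0 first, then factor out (1 - z/z0) and solve the remaining quadratic.
Testing z0 = -1.25: P(-1.25) = 1 + (0.57)(-1.25) + (-0.794)(-1.25)^2 + (-0.488)(-1.25)^3
  = 1 + (-0.7125) + (-1.240625) + (0.953125) = 0.  So z_0 = -1.25 is a root, |z_0| = 1.25.
Divide out the factor (1 + 0.8 z) = (1 - z/z0) (since 1/z0 = -0.8):
  P(z) = (1 + 0.8 z)(1 + (-0.23) z + (-0.61) z^2)
  [check: z-coef -0.23 - (-0.8) = 0.57; z^2-coef -0.61 - (-0.8)(-0.23) = -0.794; z^3-coef -(-0.8)(-0.61) = -0.488.]
Remaining roots from the quadratic factor 1 + (-0.23) z + (-0.61) z^2:
  Set 1 + (-0.23) z + (-0.61) z^2 = 0, i.e. a z^2 + b z + c = 0 with a = -0.61, b = -0.23, c = 1.
  Discriminant D = b^2 - 4ac = (-0.23)^2 - 4*(-0.61)*1 = 0.0529 - (-2.44) = 2.4929.
  D >= 0, so the roots are real: z = (-b +/- sqrt(D)) / (2a) = (0.23 +/- 1.578892) / (-1.22).
    z_1 = (0.23 + 1.578892) / (-1.22) = -1.4827,   |z_1| = 1.4827.
    z_2 = (0.23 - 1.578892) / (-1.22) = 1.1056,   |z_2| = 1.1056.
Moduli of all roots: 1.2500, 1.4827, 1.1056.
All moduli strictly greater than 1? Yes.
Verdict: Stationary.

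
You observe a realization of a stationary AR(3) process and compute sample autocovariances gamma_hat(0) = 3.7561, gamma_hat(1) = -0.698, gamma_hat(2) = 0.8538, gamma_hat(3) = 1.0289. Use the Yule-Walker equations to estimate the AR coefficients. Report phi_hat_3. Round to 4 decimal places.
\hat\phi_{3} = 0.3720

The Yule-Walker equations for an AR(p) process read, in matrix form,
  Gamma_p phi = r_p,   with   (Gamma_p)_{ij} = gamma(|i - j|),
                       (r_p)_i = gamma(i),   i,j = 1..p.
Substitute the sample gammas (Toeplitz matrix and right-hand side of size 3):
  Gamma_p = [[3.7561, -0.698, 0.8538], [-0.698, 3.7561, -0.698], [0.8538, -0.698, 3.7561]]
  r_p     = [-0.698, 0.8538, 1.0289]
Written out (R1..R3):
  (R1) 3.7561 phi_1 - 0.698 phi_2 + 0.8538 phi_3 = -0.698
  (R2) -0.698 phi_1 + 3.7561 phi_2 - 0.698 phi_3 = 0.8538
  (R3) 0.8538 phi_1 - 0.698 phi_2 + 3.7561 phi_3 = 1.0289
Gaussian elimination:
  R2 <- R2 - (-0.698/3.7561) R1 = R2 - (-0.185831) R1:  3.62639 phi_2 - 0.539337 phi_3 = 0.72409
  R3 <- R3 - (0.8538/3.7561) R1 = R3 - (0.22731) R1:  -0.539337 phi_2 + 3.562023 phi_3 = 1.187563
  R3 <- R3 - (-0.539337/3.62639) R2 = R3 - (-0.148726) R2:  3.481809 phi_3 = 1.295253
Back-substitution:
  phi_hat_3 = 1.295253 / 3.481809 = 0.372006
  phi_hat_2 = (0.72409 - (-0.539337)(0.372006)) / 3.62639 = 0.254999
  phi_hat_1 = (-0.698 - (-0.698)(0.254999) - (0.8538)(0.372006)) / 3.7561 = -0.223005
So phi_hat = [-0.2230, 0.2550, 0.3720].
Therefore phi_hat_3 = 0.3720.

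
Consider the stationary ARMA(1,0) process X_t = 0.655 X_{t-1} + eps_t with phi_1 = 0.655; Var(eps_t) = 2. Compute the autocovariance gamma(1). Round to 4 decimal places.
\gamma(1) = 2.2943

Multiply the model equation by X_{t-k} and take expectations. With theta_0 = psi_0 = 1 and psi_j the MA(infinity) weights, this gives
  gamma(k) - sum_i phi_i gamma(k-i) = c_k,
  c_k = sigma^2 * sum_{j=k..q} theta_j psi_{j-k}   (c_k = 0 for k > q),
using gamma(-m) = gamma(m).
Pure AR (q = 0): c_0 = sigma^2 = 2, c_k = 0 for k >= 1.
Equations for k = 0 and k = 1 (AR order 1):
  gamma(0) = phi_1 gamma(1) + c_0
  gamma(1) = phi_1 gamma(0) + c_1
Substituting the second into the first: gamma(0) (1 - phi_1^2) = c_0 + phi_1 c_1, so
  gamma(0) = c_0 / (1 - phi_1^2) = 2 / (1 - (0.655)^2) = 2 / 0.570975 = 3.50278.
  gamma(1) = phi_1 gamma(0) = (0.655)(3.50278) = 2.294321.
Therefore gamma(1) = 2.2943 (to 4 decimal places).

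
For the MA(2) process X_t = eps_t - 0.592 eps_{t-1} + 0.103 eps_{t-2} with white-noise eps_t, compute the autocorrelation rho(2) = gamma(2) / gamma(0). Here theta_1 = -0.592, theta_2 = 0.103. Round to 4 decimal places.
\rho(2) = 0.0757

For an MA(q) process with theta_0 = 1, the autocovariance is
  gamma(k) = sigma^2 * sum_{i=0..q-k} theta_i * theta_{i+k},
and rho(k) = gamma(k) / gamma(0). Sigma^2 cancels.
  numerator   = (1)*(0.103) = 0.103.
  denominator = (1)^2 + (-0.592)^2 + (0.103)^2 = 1.361073.
  rho(2) = 0.103 / 1.361073 = 0.0757.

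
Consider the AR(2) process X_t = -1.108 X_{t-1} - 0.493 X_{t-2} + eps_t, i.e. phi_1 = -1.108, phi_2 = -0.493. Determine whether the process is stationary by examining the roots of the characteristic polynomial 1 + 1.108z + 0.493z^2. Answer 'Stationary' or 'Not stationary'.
\text{Stationary}

The AR(p) characteristic polynomial is P(z) = 1 + 1.108z + 0.493z^2.
Stationarity requires all roots to lie outside the unit circle, i.e. |z| > 1 for every root.
Set 1 + (1.108) z + (0.493) z^2 = 0, i.e. a z^2 + b z + c = 0 with a = 0.493, b = 1.108, c = 1.
Discriminant D = b^2 - 4ac = (1.108)^2 - 4*(0.493)*1 = 1.227664 - (1.972) = -0.744336.
D < 0, so the roots are the complex-conjugate pair z = (-b +/- i sqrt(-D)) / (2a) = -1.1237 +/- 0.875i.
For a conjugate pair |z|^2 = z * conj(z) = (product of roots) = c/a = 1/(0.493) = 2.028398, so |z| = sqrt(2.028398) = 1.4242 for both roots.
Moduli of all roots: 1.4242, 1.4242.
All moduli strictly greater than 1? Yes.
Verdict: Stationary.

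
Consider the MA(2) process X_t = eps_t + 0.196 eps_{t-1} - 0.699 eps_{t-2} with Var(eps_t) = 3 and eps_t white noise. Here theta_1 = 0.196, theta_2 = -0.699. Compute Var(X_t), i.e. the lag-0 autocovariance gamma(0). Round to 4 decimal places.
\gamma(0) = 4.5811

For an MA(q) process X_t = eps_t + sum_i theta_i eps_{t-i} with
Var(eps_t) = sigma^2, the variance is
  gamma(0) = sigma^2 * (1 + sum_i theta_i^2).
  sum_i theta_i^2 = (0.196)^2 + (-0.699)^2 = 0.038416 + 0.488601 = 0.527017.
  gamma(0) = 3 * (1 + 0.527017) = 3 * 1.527017 = 4.581051, which rounds to 4.5811.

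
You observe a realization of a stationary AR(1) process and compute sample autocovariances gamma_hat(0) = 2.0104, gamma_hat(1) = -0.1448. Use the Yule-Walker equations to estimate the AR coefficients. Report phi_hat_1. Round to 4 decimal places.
\hat\phi_{1} = -0.0720

The Yule-Walker equations for an AR(p) process read, in matrix form,
  Gamma_p phi = r_p,   with   (Gamma_p)_{ij} = gamma(|i - j|),
                       (r_p)_i = gamma(i),   i,j = 1..p.
Substitute the sample gammas (Toeplitz matrix and right-hand side of size 1):
  Gamma_p = [[2.0104]]
  r_p     = [-0.1448]
With p = 1 this is the single equation gamma(0) phi_1 = gamma(1):
  phi_hat_1 = gamma(1) / gamma(0) = -0.1448 / 2.0104 = -0.0720.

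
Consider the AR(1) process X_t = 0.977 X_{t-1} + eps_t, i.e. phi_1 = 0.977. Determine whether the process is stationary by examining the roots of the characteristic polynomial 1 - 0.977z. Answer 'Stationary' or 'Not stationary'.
\text{Stationary}

The AR(p) characteristic polynomial is P(z) = 1 - 0.977z.
Stationarity requires all roots to lie outside the unit circle, i.e. |z| > 1 for every root.
This is linear in z: 1 + (-0.977) z = 0  =>  z = -1/(-0.977) = 1.023541,  |z| = 1.023541.
Moduli of all roots: 1.0235.
All moduli strictly greater than 1? Yes.
Verdict: Stationary.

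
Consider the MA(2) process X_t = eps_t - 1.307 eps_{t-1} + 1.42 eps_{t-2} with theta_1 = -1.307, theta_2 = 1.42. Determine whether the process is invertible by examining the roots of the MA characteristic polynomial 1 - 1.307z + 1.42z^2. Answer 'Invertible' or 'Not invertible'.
\text{Not invertible}

The MA(q) characteristic polynomial is P(z) = 1 - 1.307z + 1.42z^2.
Invertibility requires all roots to lie outside the unit circle, i.e. |z| > 1 for every root.
Set 1 + (-1.307) z + (1.42) z^2 = 0, i.e. a z^2 + b z + c = 0 with a = 1.42, b = -1.307, c = 1.
Discriminant D = b^2 - 4ac = (-1.307)^2 - 4*(1.42)*1 = 1.708249 - (5.68) = -3.971751.
D < 0, so the roots are the complex-conjugate pair z = (-b +/- i sqrt(-D)) / (2a) = 0.4602 +/- 0.7017i.
For a conjugate pair |z|^2 = z * conj(z) = (product of roots) = c/a = 1/(1.42) = 0.704225, so |z| = sqrt(0.704225) = 0.8392 for both roots.
Moduli of all roots: 0.8392, 0.8392.
All moduli strictly greater than 1? No.
Verdict: Not invertible.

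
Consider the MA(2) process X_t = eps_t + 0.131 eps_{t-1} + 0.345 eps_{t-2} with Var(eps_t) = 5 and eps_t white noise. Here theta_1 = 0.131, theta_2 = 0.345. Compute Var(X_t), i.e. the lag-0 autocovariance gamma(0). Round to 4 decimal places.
\gamma(0) = 5.6809

For an MA(q) process X_t = eps_t + sum_i theta_i eps_{t-i} with
Var(eps_t) = sigma^2, the variance is
  gamma(0) = sigma^2 * (1 + sum_i theta_i^2).
  sum_i theta_i^2 = (0.131)^2 + (0.345)^2 = 0.017161 + 0.119025 = 0.136186.
  gamma(0) = 5 * (1 + 0.136186) = 5 * 1.136186 = 5.68093, which rounds to 5.6809.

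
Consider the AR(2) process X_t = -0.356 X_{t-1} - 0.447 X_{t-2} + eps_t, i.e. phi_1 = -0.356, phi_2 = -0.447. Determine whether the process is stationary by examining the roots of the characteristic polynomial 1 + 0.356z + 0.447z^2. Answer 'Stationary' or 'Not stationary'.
\text{Stationary}

The AR(p) characteristic polynomial is P(z) = 1 + 0.356z + 0.447z^2.
Stationarity requires all roots to lie outside the unit circle, i.e. |z| > 1 for every root.
Set 1 + (0.356) z + (0.447) z^2 = 0, i.e. a z^2 + b z + c = 0 with a = 0.447, b = 0.356, c = 1.
Discriminant D = b^2 - 4ac = (0.356)^2 - 4*(0.447)*1 = 0.126736 - (1.788) = -1.661264.
D < 0, so the roots are the complex-conjugate pair z = (-b +/- i sqrt(-D)) / (2a) = -0.3982 +/- 1.4417i.
For a conjugate pair |z|^2 = z * conj(z) = (product of roots) = c/a = 1/(0.447) = 2.237136, so |z| = sqrt(2.237136) = 1.4957 for both roots.
Moduli of all roots: 1.4957, 1.4957.
All moduli strictly greater than 1? Yes.
Verdict: Stationary.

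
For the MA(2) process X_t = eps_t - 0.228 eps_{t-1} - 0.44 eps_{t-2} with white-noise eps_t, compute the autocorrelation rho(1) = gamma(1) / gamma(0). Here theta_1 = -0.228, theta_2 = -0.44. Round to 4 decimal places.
\rho(1) = -0.1025

For an MA(q) process with theta_0 = 1, the autocovariance is
  gamma(k) = sigma^2 * sum_{i=0..q-k} theta_i * theta_{i+k},
and rho(k) = gamma(k) / gamma(0). Sigma^2 cancels.
  numerator   = (1)*(-0.228) + (-0.228)*(-0.44) = -0.12768.
  denominator = (1)^2 + (-0.228)^2 + (-0.44)^2 = 1.245584.
  rho(1) = -0.12768 / 1.245584 = -0.1025.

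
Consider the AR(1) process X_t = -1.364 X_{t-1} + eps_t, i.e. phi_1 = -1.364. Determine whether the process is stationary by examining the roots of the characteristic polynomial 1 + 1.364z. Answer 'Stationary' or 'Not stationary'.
\text{Not stationary}

The AR(p) characteristic polynomial is P(z) = 1 + 1.364z.
Stationarity requires all roots to lie outside the unit circle, i.e. |z| > 1 for every root.
This is linear in z: 1 + (1.364) z = 0  =>  z = -1/(1.364) = -0.733138,  |z| = 0.733138.
Moduli of all roots: 0.7331.
All moduli strictly greater than 1? No.
Verdict: Not stationary.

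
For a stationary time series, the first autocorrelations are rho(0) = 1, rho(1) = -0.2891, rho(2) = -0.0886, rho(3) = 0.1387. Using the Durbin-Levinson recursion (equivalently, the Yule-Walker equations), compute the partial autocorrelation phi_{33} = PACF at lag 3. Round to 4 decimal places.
\phi_{33} = 0.0610

The PACF at lag k is phi_{kk}, the last component of the solution
to the Yule-Walker system G_k phi = r_k where
  (G_k)_{ij} = rho(|i - j|), (r_k)_i = rho(i), i,j = 1..k.
Equivalently, Durbin-Levinson gives phi_{kk} iteratively:
  phi_{11} = rho(1)
  phi_{kk} = [rho(k) - sum_{j=1..k-1} phi_{k-1,j} rho(k-j)]
            / [1 - sum_{j=1..k-1} phi_{k-1,j} rho(j)],
  phi_{k,j} = phi_{k-1,j} - phi_{kk} phi_{k-1,k-j},  j = 1..k-1.
Step k = 1:
  phi_11 = rho(1) = -0.2891.
Step k = 2:
  phi_22 = [rho(2) - phi_11 rho(1)] / [1 - phi_11 rho(1)] = [-0.0886 - (-0.2891)(-0.2891)] / [1 - (-0.2891)(-0.2891)]
         = -0.17217881 / 0.91642119 = -0.187882.
  Update: phi_21 = phi_11 - phi_22 phi_11 = -0.2891 - (-0.187882)(-0.2891) = -0.343417.
Step k = 3:
  phi_33 = [rho(3) - phi_21 rho(2) - phi_22 rho(1)] / [1 - phi_21 rho(1) - phi_22 rho(2)]
    numerator   = 0.1387 - (-0.343417)(-0.0886) - (-0.187882)(-0.2891) = 0.05395668
    denominator = 1 - (-0.343417)(-0.2891) - (-0.187882)(-0.0886) = 0.88407194
  phi_33 = 0.05395668 / 0.88407194 = 0.061.
Therefore phi_{33} = 0.0610.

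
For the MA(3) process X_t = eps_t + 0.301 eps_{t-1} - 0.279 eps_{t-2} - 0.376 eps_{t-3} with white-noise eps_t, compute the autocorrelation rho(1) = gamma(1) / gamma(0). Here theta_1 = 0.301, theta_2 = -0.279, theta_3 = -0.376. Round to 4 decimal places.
\rho(1) = 0.2458

For an MA(q) process with theta_0 = 1, the autocovariance is
  gamma(k) = sigma^2 * sum_{i=0..q-k} theta_i * theta_{i+k},
and rho(k) = gamma(k) / gamma(0). Sigma^2 cancels.
  numerator   = (1)*(0.301) + (0.301)*(-0.279) + (-0.279)*(-0.376) = 0.321925.
  denominator = (1)^2 + (0.301)^2 + (-0.279)^2 + (-0.376)^2 = 1.309818.
  rho(1) = 0.321925 / 1.309818 = 0.2458.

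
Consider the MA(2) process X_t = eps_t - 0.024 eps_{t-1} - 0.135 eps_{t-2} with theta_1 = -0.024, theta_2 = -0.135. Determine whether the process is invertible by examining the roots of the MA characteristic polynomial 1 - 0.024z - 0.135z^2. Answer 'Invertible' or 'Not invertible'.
\text{Invertible}

The MA(q) characteristic polynomial is P(z) = 1 - 0.024z - 0.135z^2.
Invertibility requires all roots to lie outside the unit circle, i.e. |z| > 1 for every root.
Set 1 + (-0.024) z + (-0.135) z^2 = 0, i.e. a z^2 + b z + c = 0 with a = -0.135, b = -0.024, c = 1.
Discriminant D = b^2 - 4ac = (-0.024)^2 - 4*(-0.135)*1 = 0.000576 - (-0.54) = 0.540576.
D >= 0, so the roots are real: z = (-b +/- sqrt(D)) / (2a) = (0.024 +/- 0.735239) / (-0.27).
  z_1 = (0.024 + 0.735239) / (-0.27) = -2.812,   |z_1| = 2.812.
  z_2 = (0.024 - 0.735239) / (-0.27) = 2.6342,   |z_2| = 2.6342.
Moduli of all roots: 2.8120, 2.6342.
All moduli strictly greater than 1? Yes.
Verdict: Invertible.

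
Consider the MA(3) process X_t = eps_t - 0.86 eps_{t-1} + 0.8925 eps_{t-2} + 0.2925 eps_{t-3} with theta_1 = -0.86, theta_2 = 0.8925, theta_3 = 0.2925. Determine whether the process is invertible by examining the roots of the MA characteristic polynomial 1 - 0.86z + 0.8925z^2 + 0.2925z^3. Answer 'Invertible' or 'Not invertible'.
\text{Not invertible}

The MA(q) characteristic polynomial is P(z) = 1 - 0.86z + 0.8925z^2 + 0.2925z^3.
Invertibility requires all roots to lie outside the unit circle, i.e. |z| > 1 for every root.
Degree 3: look for a simple real root z0 first, then factor out (1 - z/z0) and solve the remaining quadratic.
Testing z0 = -4: P(-4) = 1 + (-0.86)(-4) + (0.8925)(-4)^2 + (0.2925)(-4)^3
  = 1 + (3.44) + (14.28) + (-18.72) = 0.  So z_0 = -4 is a root, |z_0| = 4.
Divide out the factor (1 + 0.25 z) = (1 - z/z0) (since 1/z0 = -0.25):
  P(z) = (1 + 0.25 z)(1 + (-1.11) z + (1.17) z^2)
  [check: z-coef -1.11 - (-0.25) = -0.86; z^2-coef 1.17 - (-0.25)(-1.11) = 0.8925; z^3-coef -(-0.25)(1.17) = 0.2925.]
Remaining roots from the quadratic factor 1 + (-1.11) z + (1.17) z^2:
  Set 1 + (-1.11) z + (1.17) z^2 = 0, i.e. a z^2 + b z + c = 0 with a = 1.17, b = -1.11, c = 1.
  Discriminant D = b^2 - 4ac = (-1.11)^2 - 4*(1.17)*1 = 1.2321 - (4.68) = -3.4479.
  D < 0, so the roots are the complex-conjugate pair z = (-b +/- i sqrt(-D)) / (2a) = 0.4744 +/- 0.7935i.
  For a conjugate pair |z|^2 = z * conj(z) = (product of roots) = c/a = 1/(1.17) = 0.854701, so |z| = sqrt(0.854701) = 0.9245 for both roots.
Moduli of all roots: 4.0000, 0.9245, 0.9245.
All moduli strictly greater than 1? No.
Verdict: Not invertible.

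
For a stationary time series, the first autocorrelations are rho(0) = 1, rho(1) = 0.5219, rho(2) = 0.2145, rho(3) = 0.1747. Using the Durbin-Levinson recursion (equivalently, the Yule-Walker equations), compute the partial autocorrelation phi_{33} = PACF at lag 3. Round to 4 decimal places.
\phi_{33} = 0.1319

The PACF at lag k is phi_{kk}, the last component of the solution
to the Yule-Walker system G_k phi = r_k where
  (G_k)_{ij} = rho(|i - j|), (r_k)_i = rho(i), i,j = 1..k.
Equivalently, Durbin-Levinson gives phi_{kk} iteratively:
  phi_{11} = rho(1)
  phi_{kk} = [rho(k) - sum_{j=1..k-1} phi_{k-1,j} rho(k-j)]
            / [1 - sum_{j=1..k-1} phi_{k-1,j} rho(j)],
  phi_{k,j} = phi_{k-1,j} - phi_{kk} phi_{k-1,k-j},  j = 1..k-1.
Step k = 1:
  phi_11 = rho(1) = 0.5219.
Step k = 2:
  phi_22 = [rho(2) - phi_11 rho(1)] / [1 - phi_11 rho(1)] = [0.2145 - (0.5219)(0.5219)] / [1 - (0.5219)(0.5219)]
         = -0.05787961 / 0.72762039 = -0.079546.
  Update: phi_21 = phi_11 - phi_22 phi_11 = 0.5219 - (-0.079546)(0.5219) = 0.563415.
Step k = 3:
  phi_33 = [rho(3) - phi_21 rho(2) - phi_22 rho(1)] / [1 - phi_21 rho(1) - phi_22 rho(2)]
    numerator   = 0.1747 - (0.563415)(0.2145) - (-0.079546)(0.5219) = 0.09536271
    denominator = 1 - (0.563415)(0.5219) - (-0.079546)(0.2145) = 0.72301627
  phi_33 = 0.09536271 / 0.72301627 = 0.1319.
Therefore phi_{33} = 0.1319.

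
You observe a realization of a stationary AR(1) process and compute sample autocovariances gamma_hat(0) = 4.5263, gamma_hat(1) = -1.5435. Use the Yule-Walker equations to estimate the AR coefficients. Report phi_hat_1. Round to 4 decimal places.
\hat\phi_{1} = -0.3410

The Yule-Walker equations for an AR(p) process read, in matrix form,
  Gamma_p phi = r_p,   with   (Gamma_p)_{ij} = gamma(|i - j|),
                       (r_p)_i = gamma(i),   i,j = 1..p.
Substitute the sample gammas (Toeplitz matrix and right-hand side of size 1):
  Gamma_p = [[4.5263]]
  r_p     = [-1.5435]
With p = 1 this is the single equation gamma(0) phi_1 = gamma(1):
  phi_hat_1 = gamma(1) / gamma(0) = -1.5435 / 4.5263 = -0.3410.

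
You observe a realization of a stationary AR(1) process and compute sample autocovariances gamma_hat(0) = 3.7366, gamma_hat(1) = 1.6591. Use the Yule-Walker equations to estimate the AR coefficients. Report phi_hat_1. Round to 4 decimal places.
\hat\phi_{1} = 0.4440

The Yule-Walker equations for an AR(p) process read, in matrix form,
  Gamma_p phi = r_p,   with   (Gamma_p)_{ij} = gamma(|i - j|),
                       (r_p)_i = gamma(i),   i,j = 1..p.
Substitute the sample gammas (Toeplitz matrix and right-hand side of size 1):
  Gamma_p = [[3.7366]]
  r_p     = [1.6591]
With p = 1 this is the single equation gamma(0) phi_1 = gamma(1):
  phi_hat_1 = gamma(1) / gamma(0) = 1.6591 / 3.7366 = 0.4440.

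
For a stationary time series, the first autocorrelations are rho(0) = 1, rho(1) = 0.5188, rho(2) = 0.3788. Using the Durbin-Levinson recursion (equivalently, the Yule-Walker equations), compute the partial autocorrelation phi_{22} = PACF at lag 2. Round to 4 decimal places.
\phi_{22} = 0.1500

The PACF at lag k is phi_{kk}, the last component of the solution
to the Yule-Walker system G_k phi = r_k where
  (G_k)_{ij} = rho(|i - j|), (r_k)_i = rho(i), i,j = 1..k.
Equivalently, Durbin-Levinson gives phi_{kk} iteratively:
  phi_{11} = rho(1)
  phi_{kk} = [rho(k) - sum_{j=1..k-1} phi_{k-1,j} rho(k-j)]
            / [1 - sum_{j=1..k-1} phi_{k-1,j} rho(j)],
  phi_{k,j} = phi_{k-1,j} - phi_{kk} phi_{k-1,k-j},  j = 1..k-1.
Step k = 1:
  phi_11 = rho(1) = 0.5188.
Step k = 2:
  phi_22 = [rho(2) - phi_11 rho(1)] / [1 - phi_11 rho(1)] = [0.3788 - (0.5188)(0.5188)] / [1 - (0.5188)(0.5188)]
         = 0.10964656 / 0.73084656 = 0.15.
Therefore phi_{22} = 0.1500.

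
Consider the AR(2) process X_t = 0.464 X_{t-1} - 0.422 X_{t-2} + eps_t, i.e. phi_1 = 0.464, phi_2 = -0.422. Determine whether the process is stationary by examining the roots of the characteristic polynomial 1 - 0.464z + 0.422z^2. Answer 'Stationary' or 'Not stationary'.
\text{Stationary}

The AR(p) characteristic polynomial is P(z) = 1 - 0.464z + 0.422z^2.
Stationarity requires all roots to lie outside the unit circle, i.e. |z| > 1 for every root.
Set 1 + (-0.464) z + (0.422) z^2 = 0, i.e. a z^2 + b z + c = 0 with a = 0.422, b = -0.464, c = 1.
Discriminant D = b^2 - 4ac = (-0.464)^2 - 4*(0.422)*1 = 0.215296 - (1.688) = -1.472704.
D < 0, so the roots are the complex-conjugate pair z = (-b +/- i sqrt(-D)) / (2a) = 0.5498 +/- 1.4379i.
For a conjugate pair |z|^2 = z * conj(z) = (product of roots) = c/a = 1/(0.422) = 2.369668, so |z| = sqrt(2.369668) = 1.5394 for both roots.
Moduli of all roots: 1.5394, 1.5394.
All moduli strictly greater than 1? Yes.
Verdict: Stationary.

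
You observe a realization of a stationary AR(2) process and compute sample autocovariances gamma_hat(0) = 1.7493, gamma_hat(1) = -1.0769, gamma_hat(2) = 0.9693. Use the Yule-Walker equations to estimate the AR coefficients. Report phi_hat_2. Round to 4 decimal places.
\hat\phi_{2} = 0.2820

The Yule-Walker equations for an AR(p) process read, in matrix form,
  Gamma_p phi = r_p,   with   (Gamma_p)_{ij} = gamma(|i - j|),
                       (r_p)_i = gamma(i),   i,j = 1..p.
Substitute the sample gammas (Toeplitz matrix and right-hand side of size 2):
  Gamma_p = [[1.7493, -1.0769], [-1.0769, 1.7493]]
  r_p     = [-1.0769, 0.9693]
Written out:
  1.7493 phi_1 - 1.0769 phi_2 = -1.0769
  -1.0769 phi_1 + 1.7493 phi_2 = 0.9693
Solve by Cramer's rule:
  det = gamma(0)^2 - gamma(1)^2 = (1.7493)^2 - (-1.0769)^2 = 3.06005049 - 1.15971361 = 1.90033688
  phi_hat_1 = [gamma(1) gamma(0) - gamma(1) gamma(2)] / det = [(-1.0769)(1.7493) - (-1.0769)(0.9693)] / 1.90033688 = -0.839982 / 1.90033688 = -0.442
  phi_hat_2 = [gamma(0) gamma(2) - gamma(1)^2] / det = [(1.7493)(0.9693) - (-1.0769)^2] / 1.90033688 = 0.53588288 / 1.90033688 = 0.282
So phi_hat = [-0.4420, 0.2820].
Therefore phi_hat_2 = 0.2820.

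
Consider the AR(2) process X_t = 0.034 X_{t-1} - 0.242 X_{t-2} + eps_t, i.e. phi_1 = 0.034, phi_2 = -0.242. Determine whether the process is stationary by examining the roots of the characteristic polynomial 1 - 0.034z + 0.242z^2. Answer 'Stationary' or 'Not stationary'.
\text{Stationary}

The AR(p) characteristic polynomial is P(z) = 1 - 0.034z + 0.242z^2.
Stationarity requires all roots to lie outside the unit circle, i.e. |z| > 1 for every root.
Set 1 + (-0.034) z + (0.242) z^2 = 0, i.e. a z^2 + b z + c = 0 with a = 0.242, b = -0.034, c = 1.
Discriminant D = b^2 - 4ac = (-0.034)^2 - 4*(0.242)*1 = 0.001156 - (0.968) = -0.966844.
D < 0, so the roots are the complex-conjugate pair z = (-b +/- i sqrt(-D)) / (2a) = 0.0702 +/- 2.0316i.
For a conjugate pair |z|^2 = z * conj(z) = (product of roots) = c/a = 1/(0.242) = 4.132231, so |z| = sqrt(4.132231) = 2.0328 for both roots.
Moduli of all roots: 2.0328, 2.0328.
All moduli strictly greater than 1? Yes.
Verdict: Stationary.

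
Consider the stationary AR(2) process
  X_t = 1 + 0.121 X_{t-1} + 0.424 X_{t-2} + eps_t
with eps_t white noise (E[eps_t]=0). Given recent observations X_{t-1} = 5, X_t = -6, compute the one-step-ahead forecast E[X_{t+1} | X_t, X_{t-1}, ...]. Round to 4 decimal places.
E[X_{t+1} \mid \mathcal F_t] = 2.3940

For an AR(p) model X_t = c + sum_i phi_i X_{t-i} + eps_t, the
one-step-ahead conditional mean is
  E[X_{t+1} | X_t, ...] = c + sum_i phi_i X_{t+1-i}.
Substitute known values:
  E[X_{t+1} | ...] = 1 + (0.121) * (-6) + (0.424) * (5)
                   = 2.3940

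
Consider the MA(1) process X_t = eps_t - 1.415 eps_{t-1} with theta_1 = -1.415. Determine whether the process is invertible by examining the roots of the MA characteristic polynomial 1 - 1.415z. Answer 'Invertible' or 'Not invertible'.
\text{Not invertible}

The MA(q) characteristic polynomial is P(z) = 1 - 1.415z.
Invertibility requires all roots to lie outside the unit circle, i.e. |z| > 1 for every root.
This is linear in z: 1 + (-1.415) z = 0  =>  z = -1/(-1.415) = 0.706714,  |z| = 0.706714.
Moduli of all roots: 0.7067.
All moduli strictly greater than 1? No.
Verdict: Not invertible.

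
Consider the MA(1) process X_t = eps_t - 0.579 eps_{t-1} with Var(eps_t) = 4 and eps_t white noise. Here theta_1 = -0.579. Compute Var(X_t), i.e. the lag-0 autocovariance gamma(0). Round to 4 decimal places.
\gamma(0) = 5.3410

For an MA(q) process X_t = eps_t + sum_i theta_i eps_{t-i} with
Var(eps_t) = sigma^2, the variance is
  gamma(0) = sigma^2 * (1 + sum_i theta_i^2).
  sum_i theta_i^2 = (-0.579)^2 = 0.335241.
  gamma(0) = 4 * (1 + 0.335241) = 4 * 1.335241 = 5.340964, which rounds to 5.3410.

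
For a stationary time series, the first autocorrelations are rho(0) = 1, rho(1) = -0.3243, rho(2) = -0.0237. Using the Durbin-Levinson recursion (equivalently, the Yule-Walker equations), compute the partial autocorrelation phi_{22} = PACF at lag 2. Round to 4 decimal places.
\phi_{22} = -0.1440

The PACF at lag k is phi_{kk}, the last component of the solution
to the Yule-Walker system G_k phi = r_k where
  (G_k)_{ij} = rho(|i - j|), (r_k)_i = rho(i), i,j = 1..k.
Equivalently, Durbin-Levinson gives phi_{kk} iteratively:
  phi_{11} = rho(1)
  phi_{kk} = [rho(k) - sum_{j=1..k-1} phi_{k-1,j} rho(k-j)]
            / [1 - sum_{j=1..k-1} phi_{k-1,j} rho(j)],
  phi_{k,j} = phi_{k-1,j} - phi_{kk} phi_{k-1,k-j},  j = 1..k-1.
Step k = 1:
  phi_11 = rho(1) = -0.3243.
Step k = 2:
  phi_22 = [rho(2) - phi_11 rho(1)] / [1 - phi_11 rho(1)] = [-0.0237 - (-0.3243)(-0.3243)] / [1 - (-0.3243)(-0.3243)]
         = -0.12887049 / 0.89482951 = -0.144.
Therefore phi_{22} = -0.1440.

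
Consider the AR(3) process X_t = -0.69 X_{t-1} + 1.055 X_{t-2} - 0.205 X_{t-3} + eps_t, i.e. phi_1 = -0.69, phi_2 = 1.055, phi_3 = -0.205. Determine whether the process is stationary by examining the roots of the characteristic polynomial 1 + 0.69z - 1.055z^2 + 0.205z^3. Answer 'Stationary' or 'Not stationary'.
\text{Not stationary}

The AR(p) characteristic polynomial is P(z) = 1 + 0.69z - 1.055z^2 + 0.205z^3.
Stationarity requires all roots to lie outside the unit circle, i.e. |z| > 1 for every root.
Degree 3: look for a simple real root z0 first, then factor out (1 - z/z0) and solve the remaining quadratic.
Testing z0 = 4: P(4) = 1 + (0.69)(4) + (-1.055)(4)^2 + (0.205)(4)^3
  = 1 + (2.76) + (-16.88) + (13.12) = 0.  So z_0 = 4 is a root, |z_0| = 4.
Divide out the factor (1 - 0.25 z) = (1 - z/z0) (since 1/z0 = 0.25):
  P(z) = (1 - 0.25 z)(1 + (0.94) z + (-0.82) z^2)
  [check: z-coef 0.94 - (0.25) = 0.69; z^2-coef -0.82 - (0.25)(0.94) = -1.055; z^3-coef -(0.25)(-0.82) = 0.205.]
Remaining roots from the quadratic factor 1 + (0.94) z + (-0.82) z^2:
  Set 1 + (0.94) z + (-0.82) z^2 = 0, i.e. a z^2 + b z + c = 0 with a = -0.82, b = 0.94, c = 1.
  Discriminant D = b^2 - 4ac = (0.94)^2 - 4*(-0.82)*1 = 0.8836 - (-3.28) = 4.1636.
  D >= 0, so the roots are real: z = (-b +/- sqrt(D)) / (2a) = (-0.94 +/- 2.04049) / (-1.64).
    z_1 = (-0.94 + 2.04049) / (-1.64) = -0.671,   |z_1| = 0.671.
    z_2 = (-0.94 - 2.04049) / (-1.64) = 1.8174,   |z_2| = 1.8174.
Moduli of all roots: 4.0000, 0.6710, 1.8174.
All moduli strictly greater than 1? No.
Verdict: Not stationary.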